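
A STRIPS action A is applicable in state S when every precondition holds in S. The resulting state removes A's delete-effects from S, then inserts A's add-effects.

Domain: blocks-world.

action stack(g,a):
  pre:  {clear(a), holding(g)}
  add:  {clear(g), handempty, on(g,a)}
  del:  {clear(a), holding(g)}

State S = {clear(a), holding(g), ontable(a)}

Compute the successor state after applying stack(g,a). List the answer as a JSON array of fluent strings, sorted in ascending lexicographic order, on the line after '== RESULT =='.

Compute (S \ del) ∪ add:
  pre ⊆ S: {clear(a), holding(g)} ⊆ S  — applicable
  S \ del = {ontable(a)}
  ∪ add   = {clear(g), handempty, on(g,a), ontable(a)}

== RESULT ==
["clear(g)", "handempty", "on(g,a)", "ontable(a)"]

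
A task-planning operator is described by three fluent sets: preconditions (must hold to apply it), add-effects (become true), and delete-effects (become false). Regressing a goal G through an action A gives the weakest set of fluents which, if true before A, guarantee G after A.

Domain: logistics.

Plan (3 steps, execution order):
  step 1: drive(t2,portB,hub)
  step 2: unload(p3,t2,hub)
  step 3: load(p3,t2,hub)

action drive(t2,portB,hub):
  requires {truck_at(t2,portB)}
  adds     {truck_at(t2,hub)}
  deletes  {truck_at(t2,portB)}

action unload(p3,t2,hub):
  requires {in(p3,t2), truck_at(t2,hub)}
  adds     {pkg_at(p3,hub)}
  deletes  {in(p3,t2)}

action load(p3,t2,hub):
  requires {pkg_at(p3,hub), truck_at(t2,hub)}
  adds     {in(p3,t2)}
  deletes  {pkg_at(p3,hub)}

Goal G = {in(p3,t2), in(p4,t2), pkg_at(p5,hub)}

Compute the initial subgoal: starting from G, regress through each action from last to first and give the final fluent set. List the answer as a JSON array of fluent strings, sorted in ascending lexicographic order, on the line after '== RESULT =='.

Work backward from the goal:
  through step 3 (load(p3,t2,hub)): drop {in(p3,t2)}, keep {in(p4,t2), pkg_at(p5,hub)}, require {pkg_at(p3,hub), truck_at(t2,hub)}
    → {in(p4,t2), pkg_at(p3,hub), pkg_at(p5,hub), truck_at(t2,hub)}
  through step 2 (unload(p3,t2,hub)): drop {pkg_at(p3,hub)}, keep {in(p4,t2), pkg_at(p5,hub), truck_at(t2,hub)}, require {in(p3,t2), truck_at(t2,hub)}
    → {in(p3,t2), in(p4,t2), pkg_at(p5,hub), truck_at(t2,hub)}
  through step 1 (drive(t2,portB,hub)): drop {truck_at(t2,hub)}, keep {in(p3,t2), in(p4,t2), pkg_at(p5,hub)}, require {truck_at(t2,portB)}
    → {in(p3,t2), in(p4,t2), pkg_at(p5,hub), truck_at(t2,portB)}

== RESULT ==
["in(p3,t2)", "in(p4,t2)", "pkg_at(p5,hub)", "truck_at(t2,portB)"]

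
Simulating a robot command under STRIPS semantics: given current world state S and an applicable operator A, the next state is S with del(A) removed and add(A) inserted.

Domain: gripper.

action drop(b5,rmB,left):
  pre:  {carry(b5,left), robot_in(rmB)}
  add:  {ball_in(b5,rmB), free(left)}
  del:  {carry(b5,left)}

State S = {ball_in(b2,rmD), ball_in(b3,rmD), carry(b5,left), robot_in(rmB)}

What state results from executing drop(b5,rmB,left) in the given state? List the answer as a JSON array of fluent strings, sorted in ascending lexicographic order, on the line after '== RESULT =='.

Progress:
  pre ⊆ S: {carry(b5,left), robot_in(rmB)} ⊆ S  — applicable
  S \ del = {ball_in(b2,rmD), ball_in(b3,rmD), robot_in(rmB)}
  ∪ add   = {ball_in(b2,rmD), ball_in(b3,rmD), ball_in(b5,rmB), free(left), robot_in(rmB)}

== RESULT ==
["ball_in(b2,rmD)", "ball_in(b3,rmD)", "ball_in(b5,rmB)", "free(left)", "robot_in(rmB)"]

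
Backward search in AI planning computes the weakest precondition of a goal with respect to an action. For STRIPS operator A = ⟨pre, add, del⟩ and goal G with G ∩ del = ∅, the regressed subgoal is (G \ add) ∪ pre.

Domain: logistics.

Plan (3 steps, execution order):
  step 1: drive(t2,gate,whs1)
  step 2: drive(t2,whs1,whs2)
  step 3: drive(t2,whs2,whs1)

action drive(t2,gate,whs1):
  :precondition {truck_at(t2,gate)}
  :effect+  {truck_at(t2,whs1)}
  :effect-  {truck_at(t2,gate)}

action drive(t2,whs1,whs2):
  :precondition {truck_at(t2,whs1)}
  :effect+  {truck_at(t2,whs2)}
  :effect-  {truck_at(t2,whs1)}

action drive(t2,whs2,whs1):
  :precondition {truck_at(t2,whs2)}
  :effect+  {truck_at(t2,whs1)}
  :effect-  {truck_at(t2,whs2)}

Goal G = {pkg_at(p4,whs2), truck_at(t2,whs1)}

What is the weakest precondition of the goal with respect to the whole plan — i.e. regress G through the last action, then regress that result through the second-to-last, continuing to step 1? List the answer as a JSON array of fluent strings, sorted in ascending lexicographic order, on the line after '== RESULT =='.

Regress step by step:
  through step 3 (drive(t2,whs2,whs1)): drop {truck_at(t2,whs1)}, keep {pkg_at(p4,whs2)}, require {truck_at(t2,whs2)}
    → {pkg_at(p4,whs2), truck_at(t2,whs2)}
  through step 2 (drive(t2,whs1,whs2)): drop {truck_at(t2,whs2)}, keep {pkg_at(p4,whs2)}, require {truck_at(t2,whs1)}
    → {pkg_at(p4,whs2), truck_at(t2,whs1)}
  through step 1 (drive(t2,gate,whs1)): drop {truck_at(t2,whs1)}, keep {pkg_at(p4,whs2)}, require {truck_at(t2,gate)}
    → {pkg_at(p4,whs2), truck_at(t2,gate)}

== RESULT ==
["pkg_at(p4,whs2)", "truck_at(t2,gate)"]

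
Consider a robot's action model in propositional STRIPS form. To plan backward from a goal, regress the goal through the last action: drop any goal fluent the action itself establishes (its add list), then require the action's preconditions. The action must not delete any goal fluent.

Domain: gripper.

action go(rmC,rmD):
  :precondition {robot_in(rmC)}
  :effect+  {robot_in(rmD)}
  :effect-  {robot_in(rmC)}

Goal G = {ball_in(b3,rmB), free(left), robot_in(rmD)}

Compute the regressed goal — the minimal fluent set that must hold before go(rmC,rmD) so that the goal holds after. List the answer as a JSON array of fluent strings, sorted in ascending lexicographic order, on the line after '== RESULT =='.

Regress:
  G ∩ del = {}  (empty — regression defined)
  G \ add = {ball_in(b3,rmB), free(left), robot_in(rmD)} \ {robot_in(rmD)} = {ball_in(b3,rmB), free(left)}
  ∪ pre   = {ball_in(b3,rmB), free(left)} ∪ {robot_in(rmC)}
          = {ball_in(b3,rmB), free(left), robot_in(rmC)}

== RESULT ==
["ball_in(b3,rmB)", "free(left)", "robot_in(rmC)"]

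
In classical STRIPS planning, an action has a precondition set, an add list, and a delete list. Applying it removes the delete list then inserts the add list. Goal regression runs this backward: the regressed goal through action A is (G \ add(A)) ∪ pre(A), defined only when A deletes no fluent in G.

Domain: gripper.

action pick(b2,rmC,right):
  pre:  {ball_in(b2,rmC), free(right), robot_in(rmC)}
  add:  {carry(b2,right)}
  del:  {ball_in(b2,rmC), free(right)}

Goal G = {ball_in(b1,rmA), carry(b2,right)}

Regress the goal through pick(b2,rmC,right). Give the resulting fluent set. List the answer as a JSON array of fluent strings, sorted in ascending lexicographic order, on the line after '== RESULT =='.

Compute (G \ add) ∪ pre:
  G ∩ del = {}  (empty — regression defined)
  G \ add = {ball_in(b1,rmA), carry(b2,right)} \ {carry(b2,right)} = {ball_in(b1,rmA)}
  ∪ pre   = {ball_in(b1,rmA)} ∪ {ball_in(b2,rmC), free(right), robot_in(rmC)}
          = {ball_in(b1,rmA), ball_in(b2,rmC), free(right), robot_in(rmC)}

== RESULT ==
["ball_in(b1,rmA)", "ball_in(b2,rmC)", "free(right)", "robot_in(rmC)"]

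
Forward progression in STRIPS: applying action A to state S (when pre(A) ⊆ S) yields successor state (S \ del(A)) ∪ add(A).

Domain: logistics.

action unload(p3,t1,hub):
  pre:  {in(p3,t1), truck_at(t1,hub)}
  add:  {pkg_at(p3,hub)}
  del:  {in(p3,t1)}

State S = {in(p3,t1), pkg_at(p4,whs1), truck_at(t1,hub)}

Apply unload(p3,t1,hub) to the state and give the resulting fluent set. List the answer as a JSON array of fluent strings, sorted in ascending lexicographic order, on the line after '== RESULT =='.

Compute (S \ del) ∪ add:
  pre ⊆ S: {in(p3,t1), truck_at(t1,hub)} ⊆ S  — applicable
  S \ del = {pkg_at(p4,whs1), truck_at(t1,hub)}
  ∪ add   = {pkg_at(p3,hub), pkg_at(p4,whs1), truck_at(t1,hub)}

== RESULT ==
["pkg_at(p3,hub)", "pkg_at(p4,whs1)", "truck_at(t1,hub)"]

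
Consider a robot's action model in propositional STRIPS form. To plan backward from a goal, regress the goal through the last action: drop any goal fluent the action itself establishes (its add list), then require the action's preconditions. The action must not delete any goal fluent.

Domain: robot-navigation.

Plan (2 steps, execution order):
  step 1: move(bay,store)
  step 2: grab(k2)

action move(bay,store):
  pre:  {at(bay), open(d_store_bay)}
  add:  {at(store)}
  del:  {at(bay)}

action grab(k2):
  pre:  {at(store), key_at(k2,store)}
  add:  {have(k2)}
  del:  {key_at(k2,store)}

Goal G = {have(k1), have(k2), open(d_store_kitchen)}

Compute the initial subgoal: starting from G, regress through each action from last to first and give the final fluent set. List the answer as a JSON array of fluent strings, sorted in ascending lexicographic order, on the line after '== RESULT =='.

Work backward from the goal:
  through step 2 (grab(k2)): drop {have(k2)}, keep {have(k1), open(d_store_kitchen)}, require {at(store), key_at(k2,store)}
    → {at(store), have(k1), key_at(k2,store), open(d_store_kitchen)}
  through step 1 (move(bay,store)): drop {at(store)}, keep {have(k1), key_at(k2,store), open(d_store_kitchen)}, require {at(bay), open(d_store_bay)}
    → {at(bay), have(k1), key_at(k2,store), open(d_store_bay), open(d_store_kitchen)}

== RESULT ==
["at(bay)", "have(k1)", "key_at(k2,store)", "open(d_store_bay)", "open(d_store_kitchen)"]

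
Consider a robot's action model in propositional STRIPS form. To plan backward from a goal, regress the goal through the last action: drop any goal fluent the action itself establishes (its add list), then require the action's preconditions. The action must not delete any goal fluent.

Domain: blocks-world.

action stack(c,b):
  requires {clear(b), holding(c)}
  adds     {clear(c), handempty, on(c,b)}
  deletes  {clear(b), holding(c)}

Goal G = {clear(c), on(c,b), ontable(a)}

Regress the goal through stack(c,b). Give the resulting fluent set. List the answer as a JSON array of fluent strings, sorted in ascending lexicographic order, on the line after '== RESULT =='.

Regress:
  G ∩ del = {}  (empty — regression defined)
  G \ add = {clear(c), on(c,b), ontable(a)} \ {clear(c), handempty, on(c,b)} = {ontable(a)}
  ∪ pre   = {ontable(a)} ∪ {clear(b), holding(c)}
          = {clear(b), holding(c), ontable(a)}

== RESULT ==
["clear(b)", "holding(c)", "ontable(a)"]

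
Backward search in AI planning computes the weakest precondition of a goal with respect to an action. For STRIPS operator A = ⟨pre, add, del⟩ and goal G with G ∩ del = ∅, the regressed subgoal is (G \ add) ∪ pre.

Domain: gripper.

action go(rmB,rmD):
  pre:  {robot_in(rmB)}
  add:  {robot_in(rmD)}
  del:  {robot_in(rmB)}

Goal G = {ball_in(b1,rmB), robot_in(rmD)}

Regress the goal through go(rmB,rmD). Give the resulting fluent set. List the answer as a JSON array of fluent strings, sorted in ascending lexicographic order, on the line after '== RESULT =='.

Regress:
  G ∩ del = {}  (empty — regression defined)
  G \ add = {ball_in(b1,rmB), robot_in(rmD)} \ {robot_in(rmD)} = {ball_in(b1,rmB)}
  ∪ pre   = {ball_in(b1,rmB)} ∪ {robot_in(rmB)}
          = {ball_in(b1,rmB), robot_in(rmB)}

== RESULT ==
["ball_in(b1,rmB)", "robot_in(rmB)"]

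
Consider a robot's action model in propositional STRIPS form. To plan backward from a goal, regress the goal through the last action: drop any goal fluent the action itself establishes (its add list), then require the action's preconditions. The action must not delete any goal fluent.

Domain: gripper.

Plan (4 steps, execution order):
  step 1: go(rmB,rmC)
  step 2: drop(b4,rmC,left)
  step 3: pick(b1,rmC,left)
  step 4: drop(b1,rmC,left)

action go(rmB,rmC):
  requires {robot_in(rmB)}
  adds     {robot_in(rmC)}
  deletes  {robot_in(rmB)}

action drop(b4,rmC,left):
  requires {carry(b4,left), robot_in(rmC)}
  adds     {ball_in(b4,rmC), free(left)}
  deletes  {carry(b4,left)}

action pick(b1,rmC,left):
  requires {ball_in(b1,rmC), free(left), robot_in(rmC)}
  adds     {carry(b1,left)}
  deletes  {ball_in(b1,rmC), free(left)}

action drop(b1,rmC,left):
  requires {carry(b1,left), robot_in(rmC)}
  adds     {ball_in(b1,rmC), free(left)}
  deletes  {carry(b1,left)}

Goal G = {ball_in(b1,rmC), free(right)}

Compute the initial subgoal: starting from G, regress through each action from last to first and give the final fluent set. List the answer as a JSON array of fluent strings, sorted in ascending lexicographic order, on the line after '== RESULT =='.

Regress step by step:
  through step 4 (drop(b1,rmC,left)): drop {ball_in(b1,rmC)}, keep {free(right)}, require {carry(b1,left), robot_in(rmC)}
    → {carry(b1,left), free(right), robot_in(rmC)}
  through step 3 (pick(b1,rmC,left)): drop {carry(b1,left)}, keep {free(right), robot_in(rmC)}, require {ball_in(b1,rmC), free(left), robot_in(rmC)}
    → {ball_in(b1,rmC), free(left), free(right), robot_in(rmC)}
  through step 2 (drop(b4,rmC,left)): drop {free(left)}, keep {ball_in(b1,rmC), free(right), robot_in(rmC)}, require {carry(b4,left), robot_in(rmC)}
    → {ball_in(b1,rmC), carry(b4,left), free(right), robot_in(rmC)}
  through step 1 (go(rmB,rmC)): drop {robot_in(rmC)}, keep {ball_in(b1,rmC), carry(b4,left), free(right)}, require {robot_in(rmB)}
    → {ball_in(b1,rmC), carry(b4,left), free(right), robot_in(rmB)}

== RESULT ==
["ball_in(b1,rmC)", "carry(b4,left)", "free(right)", "robot_in(rmB)"]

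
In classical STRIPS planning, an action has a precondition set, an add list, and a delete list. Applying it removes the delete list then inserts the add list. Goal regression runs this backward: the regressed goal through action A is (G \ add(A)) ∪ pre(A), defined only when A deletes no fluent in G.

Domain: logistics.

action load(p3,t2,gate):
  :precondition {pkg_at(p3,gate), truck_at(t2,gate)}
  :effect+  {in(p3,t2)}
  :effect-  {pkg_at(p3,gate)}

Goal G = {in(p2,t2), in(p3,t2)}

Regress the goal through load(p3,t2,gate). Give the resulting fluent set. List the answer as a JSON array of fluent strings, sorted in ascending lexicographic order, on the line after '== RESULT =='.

Regress:
  G ∩ del = {}  (empty — regression defined)
  G \ add = {in(p2,t2), in(p3,t2)} \ {in(p3,t2)} = {in(p2,t2)}
  ∪ pre   = {in(p2,t2)} ∪ {pkg_at(p3,gate), truck_at(t2,gate)}
          = {in(p2,t2), pkg_at(p3,gate), truck_at(t2,gate)}

== RESULT ==
["in(p2,t2)", "pkg_at(p3,gate)", "truck_at(t2,gate)"]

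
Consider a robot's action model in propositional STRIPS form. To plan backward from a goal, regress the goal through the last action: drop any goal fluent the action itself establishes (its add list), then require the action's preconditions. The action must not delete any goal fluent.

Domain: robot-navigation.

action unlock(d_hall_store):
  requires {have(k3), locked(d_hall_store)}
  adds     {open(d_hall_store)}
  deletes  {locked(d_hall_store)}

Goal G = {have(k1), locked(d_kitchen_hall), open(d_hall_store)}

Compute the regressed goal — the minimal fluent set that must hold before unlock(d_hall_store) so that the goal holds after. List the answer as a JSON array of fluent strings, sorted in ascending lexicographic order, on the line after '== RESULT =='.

Compute (G \ add) ∪ pre:
  G ∩ del = {}  (empty — regression defined)
  G \ add = {have(k1), locked(d_kitchen_hall), open(d_hall_store)} \ {open(d_hall_store)} = {have(k1), locked(d_kitchen_hall)}
  ∪ pre   = {have(k1), locked(d_kitchen_hall)} ∪ {have(k3), locked(d_hall_store)}
          = {have(k1), have(k3), locked(d_hall_store), locked(d_kitchen_hall)}

== RESULT ==
["have(k1)", "have(k3)", "locked(d_hall_store)", "locked(d_kitchen_hall)"]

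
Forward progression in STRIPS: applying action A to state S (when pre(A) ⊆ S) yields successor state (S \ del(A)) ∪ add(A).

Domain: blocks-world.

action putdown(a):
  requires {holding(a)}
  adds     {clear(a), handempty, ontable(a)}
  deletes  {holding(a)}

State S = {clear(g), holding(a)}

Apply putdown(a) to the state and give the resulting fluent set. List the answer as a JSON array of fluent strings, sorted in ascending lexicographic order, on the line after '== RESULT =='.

Compute (S \ del) ∪ add:
  pre ⊆ S: {holding(a)} ⊆ S  — applicable
  S \ del = {clear(g)}
  ∪ add   = {clear(a), clear(g), handempty, ontable(a)}

== RESULT ==
["clear(a)", "clear(g)", "handempty", "ontable(a)"]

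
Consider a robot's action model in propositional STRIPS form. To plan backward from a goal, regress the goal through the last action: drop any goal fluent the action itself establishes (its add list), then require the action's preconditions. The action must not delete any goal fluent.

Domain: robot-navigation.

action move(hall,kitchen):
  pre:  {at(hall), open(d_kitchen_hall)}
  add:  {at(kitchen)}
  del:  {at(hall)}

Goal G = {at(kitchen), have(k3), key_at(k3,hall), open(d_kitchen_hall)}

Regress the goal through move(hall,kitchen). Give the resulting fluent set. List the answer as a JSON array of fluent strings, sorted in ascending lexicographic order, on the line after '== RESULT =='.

Compute (G \ add) ∪ pre:
  G ∩ del = {}  (empty — regression defined)
  G \ add = {at(kitchen), have(k3), key_at(k3,hall), open(d_kitchen_hall)} \ {at(kitchen)} = {have(k3), key_at(k3,hall), open(d_kitchen_hall)}
  ∪ pre   = {have(k3), key_at(k3,hall), open(d_kitchen_hall)} ∪ {at(hall), open(d_kitchen_hall)}
          = {at(hall), have(k3), key_at(k3,hall), open(d_kitchen_hall)}

== RESULT ==
["at(hall)", "have(k3)", "key_at(k3,hall)", "open(d_kitchen_hall)"]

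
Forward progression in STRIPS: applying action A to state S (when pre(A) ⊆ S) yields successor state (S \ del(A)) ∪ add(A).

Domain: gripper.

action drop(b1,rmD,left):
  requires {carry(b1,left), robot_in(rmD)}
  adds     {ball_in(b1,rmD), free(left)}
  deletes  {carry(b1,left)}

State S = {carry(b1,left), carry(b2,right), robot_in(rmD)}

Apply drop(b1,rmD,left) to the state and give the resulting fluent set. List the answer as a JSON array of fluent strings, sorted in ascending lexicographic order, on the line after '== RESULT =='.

Compute (S \ del) ∪ add:
  pre ⊆ S: {carry(b1,left), robot_in(rmD)} ⊆ S  — applicable
  S \ del = {carry(b2,right), robot_in(rmD)}
  ∪ add   = {ball_in(b1,rmD), carry(b2,right), free(left), robot_in(rmD)}

== RESULT ==
["ball_in(b1,rmD)", "carry(b2,right)", "free(left)", "robot_in(rmD)"]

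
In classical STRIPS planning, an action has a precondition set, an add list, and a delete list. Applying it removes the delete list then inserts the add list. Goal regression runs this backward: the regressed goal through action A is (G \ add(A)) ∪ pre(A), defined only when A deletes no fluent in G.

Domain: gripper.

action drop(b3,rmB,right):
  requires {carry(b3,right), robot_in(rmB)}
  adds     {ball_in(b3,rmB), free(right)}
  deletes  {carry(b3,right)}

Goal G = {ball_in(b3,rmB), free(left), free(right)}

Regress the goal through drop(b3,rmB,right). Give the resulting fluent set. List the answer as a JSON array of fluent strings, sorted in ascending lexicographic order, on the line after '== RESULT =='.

Compute (G \ add) ∪ pre:
  G ∩ del = {}  (empty — regression defined)
  G \ add = {ball_in(b3,rmB), free(left), free(right)} \ {ball_in(b3,rmB), free(right)} = {free(left)}
  ∪ pre   = {free(left)} ∪ {carry(b3,right), robot_in(rmB)}
          = {carry(b3,right), free(left), robot_in(rmB)}

== RESULT ==
["carry(b3,right)", "free(left)", "robot_in(rmB)"]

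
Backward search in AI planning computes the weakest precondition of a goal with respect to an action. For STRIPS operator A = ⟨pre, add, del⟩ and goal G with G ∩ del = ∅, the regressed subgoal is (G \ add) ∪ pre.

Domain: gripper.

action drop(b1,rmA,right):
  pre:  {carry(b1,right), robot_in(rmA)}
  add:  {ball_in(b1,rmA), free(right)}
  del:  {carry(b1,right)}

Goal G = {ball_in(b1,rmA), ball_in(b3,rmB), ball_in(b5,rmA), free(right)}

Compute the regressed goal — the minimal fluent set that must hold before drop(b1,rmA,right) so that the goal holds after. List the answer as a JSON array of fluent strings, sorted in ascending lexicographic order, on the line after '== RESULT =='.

Regress:
  G ∩ del = {}  (empty — regression defined)
  G \ add = {ball_in(b1,rmA), ball_in(b3,rmB), ball_in(b5,rmA), free(right)} \ {ball_in(b1,rmA), free(right)} = {ball_in(b3,rmB), ball_in(b5,rmA)}
  ∪ pre   = {ball_in(b3,rmB), ball_in(b5,rmA)} ∪ {carry(b1,right), robot_in(rmA)}
          = {ball_in(b3,rmB), ball_in(b5,rmA), carry(b1,right), robot_in(rmA)}

== RESULT ==
["ball_in(b3,rmB)", "ball_in(b5,rmA)", "carry(b1,right)", "robot_in(rmA)"]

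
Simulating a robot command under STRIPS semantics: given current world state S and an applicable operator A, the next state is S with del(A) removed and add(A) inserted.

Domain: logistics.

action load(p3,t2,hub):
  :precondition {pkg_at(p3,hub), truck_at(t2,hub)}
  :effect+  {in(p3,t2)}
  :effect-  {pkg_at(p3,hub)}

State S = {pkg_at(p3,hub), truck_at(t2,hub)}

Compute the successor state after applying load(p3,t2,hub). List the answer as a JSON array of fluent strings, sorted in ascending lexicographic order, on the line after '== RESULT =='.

Progress:
  pre ⊆ S: {pkg_at(p3,hub), truck_at(t2,hub)} ⊆ S  — applicable
  S \ del = {truck_at(t2,hub)}
  ∪ add   = {in(p3,t2), truck_at(t2,hub)}

== RESULT ==
["in(p3,t2)", "truck_at(t2,hub)"]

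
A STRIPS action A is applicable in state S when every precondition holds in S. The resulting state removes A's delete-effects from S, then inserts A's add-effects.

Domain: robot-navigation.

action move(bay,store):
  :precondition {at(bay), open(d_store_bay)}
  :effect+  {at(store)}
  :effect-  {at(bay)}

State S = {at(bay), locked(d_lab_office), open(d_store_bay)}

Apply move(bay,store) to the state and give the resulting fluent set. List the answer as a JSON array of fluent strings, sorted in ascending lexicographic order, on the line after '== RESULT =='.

Compute (S \ del) ∪ add:
  pre ⊆ S: {at(bay), open(d_store_bay)} ⊆ S  — applicable
  S \ del = {locked(d_lab_office), open(d_store_bay)}
  ∪ add   = {at(store), locked(d_lab_office), open(d_store_bay)}

== RESULT ==
["at(store)", "locked(d_lab_office)", "open(d_store_bay)"]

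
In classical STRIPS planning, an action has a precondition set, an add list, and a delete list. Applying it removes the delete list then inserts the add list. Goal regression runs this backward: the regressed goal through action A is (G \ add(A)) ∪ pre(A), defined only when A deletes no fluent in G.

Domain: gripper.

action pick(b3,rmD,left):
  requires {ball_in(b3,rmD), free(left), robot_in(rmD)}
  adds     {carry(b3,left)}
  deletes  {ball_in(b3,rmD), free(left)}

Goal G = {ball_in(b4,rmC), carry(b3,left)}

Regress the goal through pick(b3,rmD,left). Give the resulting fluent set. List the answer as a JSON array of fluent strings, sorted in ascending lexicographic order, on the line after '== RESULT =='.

Regress:
  G ∩ del = {}  (empty — regression defined)
  G \ add = {ball_in(b4,rmC), carry(b3,left)} \ {carry(b3,left)} = {ball_in(b4,rmC)}
  ∪ pre   = {ball_in(b4,rmC)} ∪ {ball_in(b3,rmD), free(left), robot_in(rmD)}
          = {ball_in(b3,rmD), ball_in(b4,rmC), free(left), robot_in(rmD)}

== RESULT ==
["ball_in(b3,rmD)", "ball_in(b4,rmC)", "free(left)", "robot_in(rmD)"]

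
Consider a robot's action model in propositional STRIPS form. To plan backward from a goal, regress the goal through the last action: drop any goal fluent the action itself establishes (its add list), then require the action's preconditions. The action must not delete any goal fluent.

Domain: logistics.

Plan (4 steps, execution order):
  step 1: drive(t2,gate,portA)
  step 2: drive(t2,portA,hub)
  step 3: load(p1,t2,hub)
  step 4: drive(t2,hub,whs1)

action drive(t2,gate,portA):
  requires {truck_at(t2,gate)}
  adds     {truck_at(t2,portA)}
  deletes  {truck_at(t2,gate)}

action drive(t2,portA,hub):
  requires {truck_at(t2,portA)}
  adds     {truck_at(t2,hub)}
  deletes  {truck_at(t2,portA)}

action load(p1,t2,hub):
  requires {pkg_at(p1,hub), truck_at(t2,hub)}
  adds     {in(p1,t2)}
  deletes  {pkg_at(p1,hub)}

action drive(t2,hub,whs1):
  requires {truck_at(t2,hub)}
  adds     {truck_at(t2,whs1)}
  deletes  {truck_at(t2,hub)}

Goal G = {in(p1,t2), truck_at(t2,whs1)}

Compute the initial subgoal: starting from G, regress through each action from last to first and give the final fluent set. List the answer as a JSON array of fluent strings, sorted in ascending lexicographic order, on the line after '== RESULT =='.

Work backward from the goal:
  through step 4 (drive(t2,hub,whs1)): drop {truck_at(t2,whs1)}, keep {in(p1,t2)}, require {truck_at(t2,hub)}
    → {in(p1,t2), truck_at(t2,hub)}
  through step 3 (load(p1,t2,hub)): drop {in(p1,t2)}, keep {truck_at(t2,hub)}, require {pkg_at(p1,hub), truck_at(t2,hub)}
    → {pkg_at(p1,hub), truck_at(t2,hub)}
  through step 2 (drive(t2,portA,hub)): drop {truck_at(t2,hub)}, keep {pkg_at(p1,hub)}, require {truck_at(t2,portA)}
    → {pkg_at(p1,hub), truck_at(t2,portA)}
  through step 1 (drive(t2,gate,portA)): drop {truck_at(t2,portA)}, keep {pkg_at(p1,hub)}, require {truck_at(t2,gate)}
    → {pkg_at(p1,hub), truck_at(t2,gate)}

== RESULT ==
["pkg_at(p1,hub)", "truck_at(t2,gate)"]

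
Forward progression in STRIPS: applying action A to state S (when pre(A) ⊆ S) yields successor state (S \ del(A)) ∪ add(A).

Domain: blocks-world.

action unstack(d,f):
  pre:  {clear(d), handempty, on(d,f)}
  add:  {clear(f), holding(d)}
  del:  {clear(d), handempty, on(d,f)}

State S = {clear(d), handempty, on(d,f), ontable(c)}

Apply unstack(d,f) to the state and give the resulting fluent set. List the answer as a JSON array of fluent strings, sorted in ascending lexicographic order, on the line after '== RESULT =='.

Progress:
  pre ⊆ S: {clear(d), handempty, on(d,f)} ⊆ S  — applicable
  S \ del = {ontable(c)}
  ∪ add   = {clear(f), holding(d), ontable(c)}

== RESULT ==
["clear(f)", "holding(d)", "ontable(c)"]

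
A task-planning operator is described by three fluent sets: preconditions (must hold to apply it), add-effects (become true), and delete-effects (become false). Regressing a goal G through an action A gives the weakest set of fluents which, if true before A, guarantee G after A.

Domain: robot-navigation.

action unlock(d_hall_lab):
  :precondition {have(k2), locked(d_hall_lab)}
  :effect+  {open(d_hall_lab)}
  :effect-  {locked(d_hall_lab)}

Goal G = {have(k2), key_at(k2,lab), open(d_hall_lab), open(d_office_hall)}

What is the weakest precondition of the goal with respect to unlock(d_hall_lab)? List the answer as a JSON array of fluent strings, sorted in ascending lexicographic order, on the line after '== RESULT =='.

Compute (G \ add) ∪ pre:
  G ∩ del = {}  (empty — regression defined)
  G \ add = {have(k2), key_at(k2,lab), open(d_hall_lab), open(d_office_hall)} \ {open(d_hall_lab)} = {have(k2), key_at(k2,lab), open(d_office_hall)}
  ∪ pre   = {have(k2), key_at(k2,lab), open(d_office_hall)} ∪ {have(k2), locked(d_hall_lab)}
          = {have(k2), key_at(k2,lab), locked(d_hall_lab), open(d_office_hall)}

== RESULT ==
["have(k2)", "key_at(k2,lab)", "locked(d_hall_lab)", "open(d_office_hall)"]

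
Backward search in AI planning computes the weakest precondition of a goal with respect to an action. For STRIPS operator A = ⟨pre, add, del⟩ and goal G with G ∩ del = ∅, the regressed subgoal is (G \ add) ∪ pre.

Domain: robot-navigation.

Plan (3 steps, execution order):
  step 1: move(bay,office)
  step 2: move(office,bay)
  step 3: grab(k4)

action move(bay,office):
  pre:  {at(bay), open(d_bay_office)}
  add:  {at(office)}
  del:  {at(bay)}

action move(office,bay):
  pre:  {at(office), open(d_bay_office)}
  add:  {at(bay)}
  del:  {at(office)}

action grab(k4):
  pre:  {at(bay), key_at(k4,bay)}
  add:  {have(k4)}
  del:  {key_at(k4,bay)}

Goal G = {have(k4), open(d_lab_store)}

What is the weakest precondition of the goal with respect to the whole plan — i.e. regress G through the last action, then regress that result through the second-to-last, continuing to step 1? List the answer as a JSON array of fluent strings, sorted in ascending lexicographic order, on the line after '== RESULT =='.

Regress step by step:
  through step 3 (grab(k4)): drop {have(k4)}, keep {open(d_lab_store)}, require {at(bay), key_at(k4,bay)}
    → {at(bay), key_at(k4,bay), open(d_lab_store)}
  through step 2 (move(office,bay)): drop {at(bay)}, keep {key_at(k4,bay), open(d_lab_store)}, require {at(office), open(d_bay_office)}
    → {at(office), key_at(k4,bay), open(d_bay_office), open(d_lab_store)}
  through step 1 (move(bay,office)): drop {at(office)}, keep {key_at(k4,bay), open(d_bay_office), open(d_lab_store)}, require {at(bay), open(d_bay_office)}
    → {at(bay), key_at(k4,bay), open(d_bay_office), open(d_lab_store)}

== RESULT ==
["at(bay)", "key_at(k4,bay)", "open(d_bay_office)", "open(d_lab_store)"]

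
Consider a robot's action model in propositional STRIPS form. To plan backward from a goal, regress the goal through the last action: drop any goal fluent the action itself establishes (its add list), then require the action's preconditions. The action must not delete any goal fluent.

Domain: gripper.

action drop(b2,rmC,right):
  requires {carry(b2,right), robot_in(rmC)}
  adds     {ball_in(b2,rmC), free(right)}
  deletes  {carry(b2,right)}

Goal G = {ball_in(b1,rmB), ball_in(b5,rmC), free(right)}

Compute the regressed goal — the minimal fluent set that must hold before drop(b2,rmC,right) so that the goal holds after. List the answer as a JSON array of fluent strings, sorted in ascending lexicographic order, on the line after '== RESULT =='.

Compute (G \ add) ∪ pre:
  G ∩ del = {}  (empty — regression defined)
  G \ add = {ball_in(b1,rmB), ball_in(b5,rmC), free(right)} \ {ball_in(b2,rmC), free(right)} = {ball_in(b1,rmB), ball_in(b5,rmC)}
  ∪ pre   = {ball_in(b1,rmB), ball_in(b5,rmC)} ∪ {carry(b2,right), robot_in(rmC)}
          = {ball_in(b1,rmB), ball_in(b5,rmC), carry(b2,right), robot_in(rmC)}

== RESULT ==
["ball_in(b1,rmB)", "ball_in(b5,rmC)", "carry(b2,right)", "robot_in(rmC)"]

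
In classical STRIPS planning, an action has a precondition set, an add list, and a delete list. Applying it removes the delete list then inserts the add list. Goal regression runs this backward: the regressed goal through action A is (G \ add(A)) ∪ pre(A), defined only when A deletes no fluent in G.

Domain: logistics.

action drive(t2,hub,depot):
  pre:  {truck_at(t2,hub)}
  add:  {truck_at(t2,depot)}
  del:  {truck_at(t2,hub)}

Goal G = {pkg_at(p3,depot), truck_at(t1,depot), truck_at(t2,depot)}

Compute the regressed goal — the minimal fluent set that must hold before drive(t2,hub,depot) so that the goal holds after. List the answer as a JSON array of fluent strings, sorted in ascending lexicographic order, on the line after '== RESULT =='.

Compute (G \ add) ∪ pre:
  G ∩ del = {}  (empty — regression defined)
  G \ add = {pkg_at(p3,depot), truck_at(t1,depot), truck_at(t2,depot)} \ {truck_at(t2,depot)} = {pkg_at(p3,depot), truck_at(t1,depot)}
  ∪ pre   = {pkg_at(p3,depot), truck_at(t1,depot)} ∪ {truck_at(t2,hub)}
          = {pkg_at(p3,depot), truck_at(t1,depot), truck_at(t2,hub)}

== RESULT ==
["pkg_at(p3,depot)", "truck_at(t1,depot)", "truck_at(t2,hub)"]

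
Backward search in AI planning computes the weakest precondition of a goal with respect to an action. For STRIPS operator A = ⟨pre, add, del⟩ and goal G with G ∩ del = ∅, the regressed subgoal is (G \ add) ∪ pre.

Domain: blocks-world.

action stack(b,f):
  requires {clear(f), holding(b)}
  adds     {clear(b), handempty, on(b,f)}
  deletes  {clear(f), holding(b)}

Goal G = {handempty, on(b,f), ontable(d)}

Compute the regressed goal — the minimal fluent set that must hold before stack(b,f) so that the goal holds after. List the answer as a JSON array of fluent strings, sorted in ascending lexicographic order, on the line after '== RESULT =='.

Compute (G \ add) ∪ pre:
  G ∩ del = {}  (empty — regression defined)
  G \ add = {handempty, on(b,f), ontable(d)} \ {clear(b), handempty, on(b,f)} = {ontable(d)}
  ∪ pre   = {ontable(d)} ∪ {clear(f), holding(b)}
          = {clear(f), holding(b), ontable(d)}

== RESULT ==
["clear(f)", "holding(b)", "ontable(d)"]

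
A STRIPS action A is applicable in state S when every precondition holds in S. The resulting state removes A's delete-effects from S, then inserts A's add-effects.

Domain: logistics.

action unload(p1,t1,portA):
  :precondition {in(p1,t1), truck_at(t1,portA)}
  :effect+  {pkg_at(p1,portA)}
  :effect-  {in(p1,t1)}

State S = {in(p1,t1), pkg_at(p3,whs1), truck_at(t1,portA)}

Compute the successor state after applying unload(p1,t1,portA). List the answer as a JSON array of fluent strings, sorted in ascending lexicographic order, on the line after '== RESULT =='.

Compute (S \ del) ∪ add:
  pre ⊆ S: {in(p1,t1), truck_at(t1,portA)} ⊆ S  — applicable
  S \ del = {pkg_at(p3,whs1), truck_at(t1,portA)}
  ∪ add   = {pkg_at(p1,portA), pkg_at(p3,whs1), truck_at(t1,portA)}

== RESULT ==
["pkg_at(p1,portA)", "pkg_at(p3,whs1)", "truck_at(t1,portA)"]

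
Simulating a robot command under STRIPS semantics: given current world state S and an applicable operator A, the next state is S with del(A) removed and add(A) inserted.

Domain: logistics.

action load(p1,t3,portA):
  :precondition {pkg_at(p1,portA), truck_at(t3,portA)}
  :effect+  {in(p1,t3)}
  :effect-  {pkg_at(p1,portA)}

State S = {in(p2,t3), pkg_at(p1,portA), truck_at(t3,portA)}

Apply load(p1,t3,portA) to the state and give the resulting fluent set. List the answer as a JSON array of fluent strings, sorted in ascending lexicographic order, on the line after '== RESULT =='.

Progress:
  pre ⊆ S: {pkg_at(p1,portA), truck_at(t3,portA)} ⊆ S  — applicable
  S \ del = {in(p2,t3), truck_at(t3,portA)}
  ∪ add   = {in(p1,t3), in(p2,t3), truck_at(t3,portA)}

== RESULT ==
["in(p1,t3)", "in(p2,t3)", "truck_at(t3,portA)"]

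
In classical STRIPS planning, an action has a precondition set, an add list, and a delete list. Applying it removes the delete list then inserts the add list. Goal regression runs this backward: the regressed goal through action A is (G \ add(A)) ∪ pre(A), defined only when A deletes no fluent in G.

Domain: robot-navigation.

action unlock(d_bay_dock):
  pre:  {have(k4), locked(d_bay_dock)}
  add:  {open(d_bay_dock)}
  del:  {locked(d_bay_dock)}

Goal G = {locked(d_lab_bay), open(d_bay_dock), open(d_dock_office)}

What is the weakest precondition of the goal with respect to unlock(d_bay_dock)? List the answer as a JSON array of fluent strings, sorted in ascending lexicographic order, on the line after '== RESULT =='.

Compute (G \ add) ∪ pre:
  G ∩ del = {}  (empty — regression defined)
  G \ add = {locked(d_lab_bay), open(d_bay_dock), open(d_dock_office)} \ {open(d_bay_dock)} = {locked(d_lab_bay), open(d_dock_office)}
  ∪ pre   = {locked(d_lab_bay), open(d_dock_office)} ∪ {have(k4), locked(d_bay_dock)}
          = {have(k4), locked(d_bay_dock), locked(d_lab_bay), open(d_dock_office)}

== RESULT ==
["have(k4)", "locked(d_bay_dock)", "locked(d_lab_bay)", "open(d_dock_office)"]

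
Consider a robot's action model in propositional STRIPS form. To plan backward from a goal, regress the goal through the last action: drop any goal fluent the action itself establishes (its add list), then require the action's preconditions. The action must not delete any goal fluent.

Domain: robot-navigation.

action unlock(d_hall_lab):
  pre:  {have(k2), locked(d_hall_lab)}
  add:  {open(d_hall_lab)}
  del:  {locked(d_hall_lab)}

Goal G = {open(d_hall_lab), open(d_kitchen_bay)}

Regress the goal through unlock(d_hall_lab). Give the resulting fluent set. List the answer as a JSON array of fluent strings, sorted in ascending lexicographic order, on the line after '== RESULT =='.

Compute (G \ add) ∪ pre:
  G ∩ del = {}  (empty — regression defined)
  G \ add = {open(d_hall_lab), open(d_kitchen_bay)} \ {open(d_hall_lab)} = {open(d_kitchen_bay)}
  ∪ pre   = {open(d_kitchen_bay)} ∪ {have(k2), locked(d_hall_lab)}
          = {have(k2), locked(d_hall_lab), open(d_kitchen_bay)}

== RESULT ==
["have(k2)", "locked(d_hall_lab)", "open(d_kitchen_bay)"]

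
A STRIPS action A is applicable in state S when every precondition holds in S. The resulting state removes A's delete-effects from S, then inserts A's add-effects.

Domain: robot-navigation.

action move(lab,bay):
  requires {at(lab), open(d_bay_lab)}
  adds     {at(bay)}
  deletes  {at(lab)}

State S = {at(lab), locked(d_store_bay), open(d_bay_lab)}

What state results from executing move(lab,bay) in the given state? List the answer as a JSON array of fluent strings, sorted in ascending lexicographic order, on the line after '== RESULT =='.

Compute (S \ del) ∪ add:
  pre ⊆ S: {at(lab), open(d_bay_lab)} ⊆ S  — applicable
  S \ del = {locked(d_store_bay), open(d_bay_lab)}
  ∪ add   = {at(bay), locked(d_store_bay), open(d_bay_lab)}

== RESULT ==
["at(bay)", "locked(d_store_bay)", "open(d_bay_lab)"]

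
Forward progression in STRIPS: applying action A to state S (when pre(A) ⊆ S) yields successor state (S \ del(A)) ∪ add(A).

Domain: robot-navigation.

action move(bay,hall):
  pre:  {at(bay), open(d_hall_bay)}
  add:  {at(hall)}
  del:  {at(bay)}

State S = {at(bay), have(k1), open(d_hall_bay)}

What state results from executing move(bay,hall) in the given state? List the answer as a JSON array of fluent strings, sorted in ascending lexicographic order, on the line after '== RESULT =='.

Compute (S \ del) ∪ add:
  pre ⊆ S: {at(bay), open(d_hall_bay)} ⊆ S  — applicable
  S \ del = {have(k1), open(d_hall_bay)}
  ∪ add   = {at(hall), have(k1), open(d_hall_bay)}

== RESULT ==
["at(hall)", "have(k1)", "open(d_hall_bay)"]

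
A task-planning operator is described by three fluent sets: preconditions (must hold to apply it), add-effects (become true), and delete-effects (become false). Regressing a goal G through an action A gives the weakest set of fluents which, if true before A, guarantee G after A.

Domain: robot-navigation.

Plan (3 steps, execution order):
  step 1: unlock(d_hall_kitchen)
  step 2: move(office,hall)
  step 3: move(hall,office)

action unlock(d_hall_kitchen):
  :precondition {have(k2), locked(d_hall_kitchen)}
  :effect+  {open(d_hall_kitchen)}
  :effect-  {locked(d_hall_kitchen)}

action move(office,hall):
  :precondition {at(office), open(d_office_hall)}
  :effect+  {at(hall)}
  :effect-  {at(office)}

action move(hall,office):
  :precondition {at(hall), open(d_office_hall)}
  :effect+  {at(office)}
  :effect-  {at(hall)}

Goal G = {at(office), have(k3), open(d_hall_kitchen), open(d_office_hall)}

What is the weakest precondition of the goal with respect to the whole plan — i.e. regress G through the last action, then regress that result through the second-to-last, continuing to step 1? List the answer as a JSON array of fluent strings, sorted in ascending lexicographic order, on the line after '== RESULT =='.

Work backward from the goal:
  through step 3 (move(hall,office)): drop {at(office)}, keep {have(k3), open(d_hall_kitchen), open(d_office_hall)}, require {at(hall), open(d_office_hall)}
    → {at(hall), have(k3), open(d_hall_kitchen), open(d_office_hall)}
  through step 2 (move(office,hall)): drop {at(hall)}, keep {have(k3), open(d_hall_kitchen), open(d_office_hall)}, require {at(office), open(d_office_hall)}
    → {at(office), have(k3), open(d_hall_kitchen), open(d_office_hall)}
  through step 1 (unlock(d_hall_kitchen)): drop {open(d_hall_kitchen)}, keep {at(office), have(k3), open(d_office_hall)}, require {have(k2), locked(d_hall_kitchen)}
    → {at(office), have(k2), have(k3), locked(d_hall_kitchen), open(d_office_hall)}

== RESULT ==
["at(office)", "have(k2)", "have(k3)", "locked(d_hall_kitchen)", "open(d_office_hall)"]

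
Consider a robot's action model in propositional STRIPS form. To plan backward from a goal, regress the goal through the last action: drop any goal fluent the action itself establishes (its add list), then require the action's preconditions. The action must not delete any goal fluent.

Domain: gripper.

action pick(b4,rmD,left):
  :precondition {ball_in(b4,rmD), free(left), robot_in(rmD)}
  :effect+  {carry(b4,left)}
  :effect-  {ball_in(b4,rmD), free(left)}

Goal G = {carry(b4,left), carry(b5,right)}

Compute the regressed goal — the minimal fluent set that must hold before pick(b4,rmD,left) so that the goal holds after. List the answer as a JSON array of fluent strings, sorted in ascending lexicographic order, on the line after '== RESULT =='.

Compute (G \ add) ∪ pre:
  G ∩ del = {}  (empty — regression defined)
  G \ add = {carry(b4,left), carry(b5,right)} \ {carry(b4,left)} = {carry(b5,right)}
  ∪ pre   = {carry(b5,right)} ∪ {ball_in(b4,rmD), free(left), robot_in(rmD)}
          = {ball_in(b4,rmD), carry(b5,right), free(left), robot_in(rmD)}

== RESULT ==
["ball_in(b4,rmD)", "carry(b5,right)", "free(left)", "robot_in(rmD)"]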